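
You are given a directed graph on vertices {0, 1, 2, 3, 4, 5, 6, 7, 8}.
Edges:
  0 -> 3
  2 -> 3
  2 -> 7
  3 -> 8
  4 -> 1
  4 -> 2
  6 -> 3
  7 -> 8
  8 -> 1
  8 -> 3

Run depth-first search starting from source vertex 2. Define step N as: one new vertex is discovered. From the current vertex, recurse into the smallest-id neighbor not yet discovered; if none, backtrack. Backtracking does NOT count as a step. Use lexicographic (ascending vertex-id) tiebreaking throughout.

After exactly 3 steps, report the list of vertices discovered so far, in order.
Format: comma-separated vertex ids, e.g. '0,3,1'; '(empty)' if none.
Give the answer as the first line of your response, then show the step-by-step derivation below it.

2,3,8

step 1: discover 2; path=2; order=2
step 2: discover 3; path=2>3; order=2,3
step 3: discover 8; path=2>3>8; order=2,3,8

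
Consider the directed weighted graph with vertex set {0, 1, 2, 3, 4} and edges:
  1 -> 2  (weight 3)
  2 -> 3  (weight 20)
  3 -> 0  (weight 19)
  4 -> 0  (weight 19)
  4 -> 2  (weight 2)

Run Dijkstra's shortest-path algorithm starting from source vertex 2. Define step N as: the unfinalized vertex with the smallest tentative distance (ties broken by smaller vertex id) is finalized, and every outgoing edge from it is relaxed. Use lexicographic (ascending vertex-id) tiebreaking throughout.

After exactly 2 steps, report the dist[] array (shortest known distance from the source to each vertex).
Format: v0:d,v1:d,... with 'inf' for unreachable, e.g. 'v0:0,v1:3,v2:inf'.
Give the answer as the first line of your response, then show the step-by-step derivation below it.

v0:39,v1:inf,v2:0,v3:20,v4:inf

step 1: dist = v0:inf,v1:inf,v2:0,v3:20,v4:inf
step 2: dist = v0:39,v1:inf,v2:0,v3:20,v4:inf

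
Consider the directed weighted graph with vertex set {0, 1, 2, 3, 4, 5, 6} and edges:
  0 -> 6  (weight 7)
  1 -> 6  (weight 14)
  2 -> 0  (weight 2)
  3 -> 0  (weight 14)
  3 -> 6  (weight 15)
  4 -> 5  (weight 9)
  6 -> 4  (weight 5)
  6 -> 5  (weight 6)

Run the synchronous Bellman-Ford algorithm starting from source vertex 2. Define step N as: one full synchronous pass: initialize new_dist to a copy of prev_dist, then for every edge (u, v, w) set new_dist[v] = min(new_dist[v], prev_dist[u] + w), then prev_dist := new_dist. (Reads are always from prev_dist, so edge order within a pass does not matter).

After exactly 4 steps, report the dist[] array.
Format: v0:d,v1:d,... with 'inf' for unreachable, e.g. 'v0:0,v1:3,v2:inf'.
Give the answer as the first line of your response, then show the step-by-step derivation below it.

v0:2,v1:inf,v2:0,v3:inf,v4:14,v5:15,v6:9

step 1: dist = v0:2,v1:inf,v2:0,v3:inf,v4:inf,v5:inf,v6:inf
step 2: dist = v0:2,v1:inf,v2:0,v3:inf,v4:inf,v5:inf,v6:9
step 3: dist = v0:2,v1:inf,v2:0,v3:inf,v4:14,v5:15,v6:9
step 4: dist = v0:2,v1:inf,v2:0,v3:inf,v4:14,v5:15,v6:9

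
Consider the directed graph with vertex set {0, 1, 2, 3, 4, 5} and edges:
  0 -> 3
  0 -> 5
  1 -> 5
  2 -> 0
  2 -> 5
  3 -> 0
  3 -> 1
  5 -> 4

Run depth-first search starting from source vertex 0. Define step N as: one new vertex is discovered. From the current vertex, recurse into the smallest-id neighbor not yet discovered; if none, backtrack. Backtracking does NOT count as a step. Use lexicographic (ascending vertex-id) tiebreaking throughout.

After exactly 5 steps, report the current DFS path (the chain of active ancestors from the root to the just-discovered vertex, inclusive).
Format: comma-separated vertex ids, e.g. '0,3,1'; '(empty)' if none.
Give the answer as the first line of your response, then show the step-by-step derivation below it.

0,3,1,5,4

step 1: discover 0; path=0; order=0
step 2: discover 3; path=0>3; order=0,3
step 3: discover 1; path=0>3>1; order=0,3,1
step 4: discover 5; path=0>3>1>5; order=0,3,1,5
step 5: discover 4; path=0>3>1>5>4; order=0,3,1,5,4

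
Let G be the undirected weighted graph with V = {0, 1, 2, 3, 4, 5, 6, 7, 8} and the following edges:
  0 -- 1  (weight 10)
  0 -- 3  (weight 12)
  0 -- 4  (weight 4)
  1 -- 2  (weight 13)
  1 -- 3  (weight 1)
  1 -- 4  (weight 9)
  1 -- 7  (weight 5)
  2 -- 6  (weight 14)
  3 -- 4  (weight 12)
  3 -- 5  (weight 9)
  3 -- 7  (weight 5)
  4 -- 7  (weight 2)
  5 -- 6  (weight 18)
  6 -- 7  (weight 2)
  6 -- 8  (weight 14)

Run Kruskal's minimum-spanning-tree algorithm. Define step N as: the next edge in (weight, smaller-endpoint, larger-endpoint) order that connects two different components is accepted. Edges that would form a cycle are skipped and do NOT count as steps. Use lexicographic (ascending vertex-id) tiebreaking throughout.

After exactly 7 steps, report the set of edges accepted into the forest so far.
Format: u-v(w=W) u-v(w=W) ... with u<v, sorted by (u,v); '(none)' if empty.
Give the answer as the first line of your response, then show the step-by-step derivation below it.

0-4(w=4) 1-2(w=13) 1-3(w=1) 1-7(w=5) 3-5(w=9) 4-7(w=2) 6-7(w=2)

step 1: add edge 1-3 (w=1); MST = {1-3(w=1)}
step 2: add edge 4-7 (w=2); MST = {1-3(w=1) 4-7(w=2)}
step 3: add edge 6-7 (w=2); MST = {1-3(w=1) 4-7(w=2) 6-7(w=2)}
step 4: add edge 0-4 (w=4); MST = {0-4(w=4) 1-3(w=1) 4-7(w=2) 6-7(w=2)}
step 5: add edge 1-7 (w=5); MST = {0-4(w=4) 1-3(w=1) 1-7(w=5) 4-7(w=2) 6-7(w=2)}
step 6: add edge 3-5 (w=9); MST = {0-4(w=4) 1-3(w=1) 1-7(w=5) 3-5(w=9) 4-7(w=2) 6-7(w=2)}
step 7: add edge 1-2 (w=13); MST = {0-4(w=4) 1-2(w=13) 1-3(w=1) 1-7(w=5) 3-5(w=9) 4-7(w=2) 6-7(w=2)}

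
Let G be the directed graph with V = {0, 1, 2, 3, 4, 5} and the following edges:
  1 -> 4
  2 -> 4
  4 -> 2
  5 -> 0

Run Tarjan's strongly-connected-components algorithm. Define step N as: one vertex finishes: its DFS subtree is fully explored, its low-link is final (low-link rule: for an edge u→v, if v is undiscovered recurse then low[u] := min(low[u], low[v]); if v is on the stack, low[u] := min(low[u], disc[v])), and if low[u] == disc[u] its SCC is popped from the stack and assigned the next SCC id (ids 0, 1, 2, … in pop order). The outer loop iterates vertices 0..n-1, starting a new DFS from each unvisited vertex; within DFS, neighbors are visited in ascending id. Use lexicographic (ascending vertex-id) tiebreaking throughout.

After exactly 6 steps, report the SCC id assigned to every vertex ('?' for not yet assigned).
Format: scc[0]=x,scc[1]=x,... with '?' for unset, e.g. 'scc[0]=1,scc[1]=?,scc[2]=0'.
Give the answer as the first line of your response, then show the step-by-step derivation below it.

scc[0]=0,scc[1]=2,scc[2]=1,scc[3]=3,scc[4]=1,scc[5]=4

step 1: low=(low[0]=0,low[1]=?,low[2]=?,low[3]=?,low[4]=?,low[5]=?); scc=(scc[0]=0,scc[1]=?,scc[2]=?,scc[3]=?,scc[4]=?,scc[5]=?)
step 2: low=(low[0]=0,low[1]=1,low[2]=2,low[3]=?,low[4]=2,low[5]=?); scc=(scc[0]=0,scc[1]=?,scc[2]=?,scc[3]=?,scc[4]=?,scc[5]=?)
step 3: low=(low[0]=0,low[1]=1,low[2]=2,low[3]=?,low[4]=2,low[5]=?); scc=(scc[0]=0,scc[1]=?,scc[2]=1,scc[3]=?,scc[4]=1,scc[5]=?)
step 4: low=(low[0]=0,low[1]=1,low[2]=2,low[3]=?,low[4]=2,low[5]=?); scc=(scc[0]=0,scc[1]=2,scc[2]=1,scc[3]=?,scc[4]=1,scc[5]=?)
step 5: low=(low[0]=0,low[1]=1,low[2]=2,low[3]=4,low[4]=2,low[5]=?); scc=(scc[0]=0,scc[1]=2,scc[2]=1,scc[3]=3,scc[4]=1,scc[5]=?)
step 6: low=(low[0]=0,low[1]=1,low[2]=2,low[3]=4,low[4]=2,low[5]=5); scc=(scc[0]=0,scc[1]=2,scc[2]=1,scc[3]=3,scc[4]=1,scc[5]=4)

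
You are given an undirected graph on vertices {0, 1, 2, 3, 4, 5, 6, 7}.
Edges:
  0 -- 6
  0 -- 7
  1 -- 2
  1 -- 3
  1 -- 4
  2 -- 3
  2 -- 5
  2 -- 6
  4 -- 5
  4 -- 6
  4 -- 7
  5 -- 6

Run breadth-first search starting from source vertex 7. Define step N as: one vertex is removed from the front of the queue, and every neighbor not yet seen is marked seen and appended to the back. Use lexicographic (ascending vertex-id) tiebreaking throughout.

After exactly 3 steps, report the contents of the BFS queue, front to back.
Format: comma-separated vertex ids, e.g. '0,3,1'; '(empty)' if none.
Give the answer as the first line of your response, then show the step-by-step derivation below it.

6,1,5

step 1: dequeue 7; queue=[0,4]; order=7
step 2: dequeue 0; queue=[4,6]; order=7,0
step 3: dequeue 4; queue=[6,1,5]; order=7,0,4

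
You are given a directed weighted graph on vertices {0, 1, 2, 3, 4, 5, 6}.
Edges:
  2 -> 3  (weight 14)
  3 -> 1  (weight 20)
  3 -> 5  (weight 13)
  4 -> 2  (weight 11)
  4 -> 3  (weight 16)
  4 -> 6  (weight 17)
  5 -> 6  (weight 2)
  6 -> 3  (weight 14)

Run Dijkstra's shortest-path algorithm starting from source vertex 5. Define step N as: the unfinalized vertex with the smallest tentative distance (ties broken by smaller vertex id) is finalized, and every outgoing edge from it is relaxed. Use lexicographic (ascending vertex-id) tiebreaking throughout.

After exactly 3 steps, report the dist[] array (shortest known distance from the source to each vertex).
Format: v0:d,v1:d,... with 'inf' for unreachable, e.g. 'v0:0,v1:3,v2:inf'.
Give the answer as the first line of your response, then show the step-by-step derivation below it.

v0:inf,v1:36,v2:inf,v3:16,v4:inf,v5:0,v6:2

step 1: dist = v0:inf,v1:inf,v2:inf,v3:inf,v4:inf,v5:0,v6:2
step 2: dist = v0:inf,v1:inf,v2:inf,v3:16,v4:inf,v5:0,v6:2
step 3: dist = v0:inf,v1:36,v2:inf,v3:16,v4:inf,v5:0,v6:2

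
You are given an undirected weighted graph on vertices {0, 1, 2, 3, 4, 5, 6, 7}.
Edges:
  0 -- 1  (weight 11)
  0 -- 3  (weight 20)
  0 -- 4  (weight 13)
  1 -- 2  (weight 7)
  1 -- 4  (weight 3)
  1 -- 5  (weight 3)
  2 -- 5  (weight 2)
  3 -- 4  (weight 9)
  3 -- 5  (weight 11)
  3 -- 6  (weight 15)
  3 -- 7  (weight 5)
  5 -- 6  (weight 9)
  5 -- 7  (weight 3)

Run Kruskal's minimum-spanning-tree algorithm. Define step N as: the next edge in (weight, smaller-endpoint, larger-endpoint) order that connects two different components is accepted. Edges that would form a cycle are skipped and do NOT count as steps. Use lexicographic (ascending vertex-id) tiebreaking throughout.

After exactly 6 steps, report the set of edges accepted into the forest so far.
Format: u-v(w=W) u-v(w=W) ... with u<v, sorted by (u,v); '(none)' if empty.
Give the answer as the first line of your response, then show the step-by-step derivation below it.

1-4(w=3) 1-5(w=3) 2-5(w=2) 3-7(w=5) 5-6(w=9) 5-7(w=3)

step 1: add edge 2-5 (w=2); MST = {2-5(w=2)}
step 2: add edge 1-4 (w=3); MST = {1-4(w=3) 2-5(w=2)}
step 3: add edge 1-5 (w=3); MST = {1-4(w=3) 1-5(w=3) 2-5(w=2)}
step 4: add edge 5-7 (w=3); MST = {1-4(w=3) 1-5(w=3) 2-5(w=2) 5-7(w=3)}
step 5: add edge 3-7 (w=5); MST = {1-4(w=3) 1-5(w=3) 2-5(w=2) 3-7(w=5) 5-7(w=3)}
step 6: add edge 5-6 (w=9); MST = {1-4(w=3) 1-5(w=3) 2-5(w=2) 3-7(w=5) 5-6(w=9) 5-7(w=3)}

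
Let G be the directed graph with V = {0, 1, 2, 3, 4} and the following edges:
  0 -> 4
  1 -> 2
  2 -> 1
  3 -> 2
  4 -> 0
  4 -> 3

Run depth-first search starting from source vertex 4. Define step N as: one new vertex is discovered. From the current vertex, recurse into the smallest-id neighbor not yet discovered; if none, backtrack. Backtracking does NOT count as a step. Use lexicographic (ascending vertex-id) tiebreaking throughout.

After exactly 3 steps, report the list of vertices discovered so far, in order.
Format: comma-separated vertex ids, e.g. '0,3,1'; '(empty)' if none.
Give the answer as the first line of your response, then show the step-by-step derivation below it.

4,0,3

step 1: discover 4; path=4; order=4
step 2: discover 0; path=4>0; order=4,0
step 3: discover 3; path=4>3; order=4,0,3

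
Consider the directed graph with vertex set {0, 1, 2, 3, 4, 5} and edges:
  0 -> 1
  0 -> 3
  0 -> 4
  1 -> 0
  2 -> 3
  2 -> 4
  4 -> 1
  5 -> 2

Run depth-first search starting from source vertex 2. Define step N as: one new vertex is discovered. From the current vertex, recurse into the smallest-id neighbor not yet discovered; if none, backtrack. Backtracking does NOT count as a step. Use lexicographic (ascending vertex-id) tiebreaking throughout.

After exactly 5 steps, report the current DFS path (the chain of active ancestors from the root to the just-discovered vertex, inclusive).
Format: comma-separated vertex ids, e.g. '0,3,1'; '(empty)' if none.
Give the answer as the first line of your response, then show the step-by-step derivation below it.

2,4,1,0

step 1: discover 2; path=2; order=2
step 2: discover 3; path=2>3; order=2,3
step 3: discover 4; path=2>4; order=2,3,4
step 4: discover 1; path=2>4>1; order=2,3,4,1
step 5: discover 0; path=2>4>1>0; order=2,3,4,1,0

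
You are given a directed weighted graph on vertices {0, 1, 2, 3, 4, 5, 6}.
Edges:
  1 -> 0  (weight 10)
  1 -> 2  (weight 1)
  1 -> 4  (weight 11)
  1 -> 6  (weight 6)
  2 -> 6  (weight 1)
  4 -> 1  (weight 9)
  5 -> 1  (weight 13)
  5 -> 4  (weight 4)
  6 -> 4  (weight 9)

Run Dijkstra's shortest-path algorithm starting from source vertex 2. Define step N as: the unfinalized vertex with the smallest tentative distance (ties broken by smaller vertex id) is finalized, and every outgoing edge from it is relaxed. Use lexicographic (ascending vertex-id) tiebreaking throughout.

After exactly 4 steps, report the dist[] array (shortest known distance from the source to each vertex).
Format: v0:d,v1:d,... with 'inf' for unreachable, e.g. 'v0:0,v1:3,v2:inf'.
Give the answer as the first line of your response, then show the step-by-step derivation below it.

v0:29,v1:19,v2:0,v3:inf,v4:10,v5:inf,v6:1

step 1: dist = v0:inf,v1:inf,v2:0,v3:inf,v4:inf,v5:inf,v6:1
step 2: dist = v0:inf,v1:inf,v2:0,v3:inf,v4:10,v5:inf,v6:1
step 3: dist = v0:inf,v1:19,v2:0,v3:inf,v4:10,v5:inf,v6:1
step 4: dist = v0:29,v1:19,v2:0,v3:inf,v4:10,v5:inf,v6:1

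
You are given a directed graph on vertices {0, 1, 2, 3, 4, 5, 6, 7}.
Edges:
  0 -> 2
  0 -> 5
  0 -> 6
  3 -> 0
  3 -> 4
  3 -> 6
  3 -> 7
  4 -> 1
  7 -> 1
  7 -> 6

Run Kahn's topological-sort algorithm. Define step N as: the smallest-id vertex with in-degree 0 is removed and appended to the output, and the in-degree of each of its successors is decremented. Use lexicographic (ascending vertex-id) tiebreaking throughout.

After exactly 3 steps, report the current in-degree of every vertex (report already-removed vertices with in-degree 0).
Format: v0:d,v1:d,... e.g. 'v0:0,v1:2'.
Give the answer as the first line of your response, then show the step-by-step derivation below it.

v0:0,v1:2,v2:0,v3:0,v4:0,v5:0,v6:1,v7:0

step 1: output 3; order=[3]; indeg=(0,2,1,0,0,1,2,0)
step 2: output 0; order=[3,0]; indeg=(0,2,0,0,0,0,1,0)
step 3: output 2; order=[3,0,2]; indeg=(0,2,0,0,0,0,1,0)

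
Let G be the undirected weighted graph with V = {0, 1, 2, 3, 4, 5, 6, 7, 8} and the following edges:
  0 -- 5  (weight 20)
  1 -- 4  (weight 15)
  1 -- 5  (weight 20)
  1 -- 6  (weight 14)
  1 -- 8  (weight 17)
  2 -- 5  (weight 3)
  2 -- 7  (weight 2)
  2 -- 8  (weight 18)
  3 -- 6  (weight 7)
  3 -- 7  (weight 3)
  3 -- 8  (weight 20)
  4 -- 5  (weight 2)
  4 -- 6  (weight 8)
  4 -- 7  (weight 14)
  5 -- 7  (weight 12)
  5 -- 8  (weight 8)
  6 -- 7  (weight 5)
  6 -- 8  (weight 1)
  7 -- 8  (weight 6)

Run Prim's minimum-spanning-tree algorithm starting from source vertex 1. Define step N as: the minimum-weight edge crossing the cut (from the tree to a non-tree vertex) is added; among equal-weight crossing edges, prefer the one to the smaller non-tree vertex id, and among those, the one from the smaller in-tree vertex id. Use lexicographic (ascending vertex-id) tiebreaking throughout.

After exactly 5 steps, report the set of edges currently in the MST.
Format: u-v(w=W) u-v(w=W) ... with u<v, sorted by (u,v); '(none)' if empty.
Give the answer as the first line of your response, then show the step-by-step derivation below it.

1-6(w=14) 2-7(w=2) 3-7(w=3) 6-7(w=5) 6-8(w=1)

step 1: add edge 1-6 (w=14); MST = {1-6(w=14)}
step 2: add edge 6-8 (w=1); MST = {1-6(w=14) 6-8(w=1)}
step 3: add edge 6-7 (w=5); MST = {1-6(w=14) 6-7(w=5) 6-8(w=1)}
step 4: add edge 2-7 (w=2); MST = {1-6(w=14) 2-7(w=2) 6-7(w=5) 6-8(w=1)}
step 5: add edge 3-7 (w=3); MST = {1-6(w=14) 2-7(w=2) 3-7(w=3) 6-7(w=5) 6-8(w=1)}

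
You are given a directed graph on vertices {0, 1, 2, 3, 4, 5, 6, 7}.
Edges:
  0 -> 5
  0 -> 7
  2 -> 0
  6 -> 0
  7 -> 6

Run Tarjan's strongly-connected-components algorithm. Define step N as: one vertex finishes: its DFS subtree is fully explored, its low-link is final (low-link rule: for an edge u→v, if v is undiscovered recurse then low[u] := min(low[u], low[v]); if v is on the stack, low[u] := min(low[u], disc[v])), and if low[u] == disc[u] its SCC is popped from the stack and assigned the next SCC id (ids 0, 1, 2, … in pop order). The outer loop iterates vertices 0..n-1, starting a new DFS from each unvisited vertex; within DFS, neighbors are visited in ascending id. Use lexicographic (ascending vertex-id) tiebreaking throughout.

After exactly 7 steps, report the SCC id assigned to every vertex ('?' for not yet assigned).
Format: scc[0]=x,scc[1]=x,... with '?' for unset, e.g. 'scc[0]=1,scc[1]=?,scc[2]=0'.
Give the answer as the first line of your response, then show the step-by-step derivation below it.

scc[0]=1,scc[1]=2,scc[2]=3,scc[3]=4,scc[4]=?,scc[5]=0,scc[6]=1,scc[7]=1

step 1: low=(low[0]=0,low[1]=?,low[2]=?,low[3]=?,low[4]=?,low[5]=1,low[6]=?,low[7]=?); scc=(scc[0]=?,scc[1]=?,scc[2]=?,scc[3]=?,scc[4]=?,scc[5]=0,scc[6]=?,scc[7]=?)
step 2: low=(low[0]=0,low[1]=?,low[2]=?,low[3]=?,low[4]=?,low[5]=1,low[6]=0,low[7]=2); scc=(scc[0]=?,scc[1]=?,scc[2]=?,scc[3]=?,scc[4]=?,scc[5]=0,scc[6]=?,scc[7]=?)
step 3: low=(low[0]=0,low[1]=?,low[2]=?,low[3]=?,low[4]=?,low[5]=1,low[6]=0,low[7]=0); scc=(scc[0]=?,scc[1]=?,scc[2]=?,scc[3]=?,scc[4]=?,scc[5]=0,scc[6]=?,scc[7]=?)
step 4: low=(low[0]=0,low[1]=?,low[2]=?,low[3]=?,low[4]=?,low[5]=1,low[6]=0,low[7]=0); scc=(scc[0]=1,scc[1]=?,scc[2]=?,scc[3]=?,scc[4]=?,scc[5]=0,scc[6]=1,scc[7]=1)
step 5: low=(low[0]=0,low[1]=4,low[2]=?,low[3]=?,low[4]=?,low[5]=1,low[6]=0,low[7]=0); scc=(scc[0]=1,scc[1]=2,scc[2]=?,scc[3]=?,scc[4]=?,scc[5]=0,scc[6]=1,scc[7]=1)
step 6: low=(low[0]=0,low[1]=4,low[2]=5,low[3]=?,low[4]=?,low[5]=1,low[6]=0,low[7]=0); scc=(scc[0]=1,scc[1]=2,scc[2]=3,scc[3]=?,scc[4]=?,scc[5]=0,scc[6]=1,scc[7]=1)
step 7: low=(low[0]=0,low[1]=4,low[2]=5,low[3]=6,low[4]=?,low[5]=1,low[6]=0,low[7]=0); scc=(scc[0]=1,scc[1]=2,scc[2]=3,scc[3]=4,scc[4]=?,scc[5]=0,scc[6]=1,scc[7]=1)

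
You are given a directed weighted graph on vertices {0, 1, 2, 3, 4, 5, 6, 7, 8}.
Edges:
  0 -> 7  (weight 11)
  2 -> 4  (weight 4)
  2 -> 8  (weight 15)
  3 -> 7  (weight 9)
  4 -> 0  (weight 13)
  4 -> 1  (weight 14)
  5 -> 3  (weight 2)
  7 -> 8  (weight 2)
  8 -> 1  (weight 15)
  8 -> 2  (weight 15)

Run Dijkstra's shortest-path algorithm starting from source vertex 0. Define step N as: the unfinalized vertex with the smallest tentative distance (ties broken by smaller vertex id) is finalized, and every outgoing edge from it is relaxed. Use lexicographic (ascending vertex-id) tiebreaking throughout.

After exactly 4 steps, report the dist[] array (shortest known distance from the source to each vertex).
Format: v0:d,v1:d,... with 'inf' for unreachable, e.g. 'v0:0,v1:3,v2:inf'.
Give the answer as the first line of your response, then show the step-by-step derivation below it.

v0:0,v1:28,v2:28,v3:inf,v4:inf,v5:inf,v6:inf,v7:11,v8:13

step 1: dist = v0:0,v1:inf,v2:inf,v3:inf,v4:inf,v5:inf,v6:inf,v7:11,v8:inf
step 2: dist = v0:0,v1:inf,v2:inf,v3:inf,v4:inf,v5:inf,v6:inf,v7:11,v8:13
step 3: dist = v0:0,v1:28,v2:28,v3:inf,v4:inf,v5:inf,v6:inf,v7:11,v8:13
step 4: dist = v0:0,v1:28,v2:28,v3:inf,v4:inf,v5:inf,v6:inf,v7:11,v8:13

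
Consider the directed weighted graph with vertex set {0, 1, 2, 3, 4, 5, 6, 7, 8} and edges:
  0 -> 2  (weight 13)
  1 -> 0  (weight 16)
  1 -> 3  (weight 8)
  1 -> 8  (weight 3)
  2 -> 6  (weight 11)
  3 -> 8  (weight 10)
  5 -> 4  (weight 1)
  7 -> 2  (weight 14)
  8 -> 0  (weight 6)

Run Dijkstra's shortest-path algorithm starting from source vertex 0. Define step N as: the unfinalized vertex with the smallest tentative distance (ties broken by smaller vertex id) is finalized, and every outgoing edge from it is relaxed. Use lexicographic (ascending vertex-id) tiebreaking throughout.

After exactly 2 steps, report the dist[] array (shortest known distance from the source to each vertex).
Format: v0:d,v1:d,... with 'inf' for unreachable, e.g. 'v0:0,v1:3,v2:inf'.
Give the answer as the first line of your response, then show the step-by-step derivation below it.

v0:0,v1:inf,v2:13,v3:inf,v4:inf,v5:inf,v6:24,v7:inf,v8:inf

step 1: dist = v0:0,v1:inf,v2:13,v3:inf,v4:inf,v5:inf,v6:inf,v7:inf,v8:inf
step 2: dist = v0:0,v1:inf,v2:13,v3:inf,v4:inf,v5:inf,v6:24,v7:inf,v8:inf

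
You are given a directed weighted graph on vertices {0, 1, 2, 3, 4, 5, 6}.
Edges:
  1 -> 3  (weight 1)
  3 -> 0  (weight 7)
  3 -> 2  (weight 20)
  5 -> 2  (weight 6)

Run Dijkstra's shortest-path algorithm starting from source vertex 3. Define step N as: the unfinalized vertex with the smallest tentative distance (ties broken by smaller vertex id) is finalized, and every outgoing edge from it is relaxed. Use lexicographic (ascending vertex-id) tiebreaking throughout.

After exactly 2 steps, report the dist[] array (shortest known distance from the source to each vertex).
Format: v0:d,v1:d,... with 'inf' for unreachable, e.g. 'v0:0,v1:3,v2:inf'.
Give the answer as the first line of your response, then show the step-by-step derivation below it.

v0:7,v1:inf,v2:20,v3:0,v4:inf,v5:inf,v6:inf

step 1: dist = v0:7,v1:inf,v2:20,v3:0,v4:inf,v5:inf,v6:inf
step 2: dist = v0:7,v1:inf,v2:20,v3:0,v4:inf,v5:inf,v6:inf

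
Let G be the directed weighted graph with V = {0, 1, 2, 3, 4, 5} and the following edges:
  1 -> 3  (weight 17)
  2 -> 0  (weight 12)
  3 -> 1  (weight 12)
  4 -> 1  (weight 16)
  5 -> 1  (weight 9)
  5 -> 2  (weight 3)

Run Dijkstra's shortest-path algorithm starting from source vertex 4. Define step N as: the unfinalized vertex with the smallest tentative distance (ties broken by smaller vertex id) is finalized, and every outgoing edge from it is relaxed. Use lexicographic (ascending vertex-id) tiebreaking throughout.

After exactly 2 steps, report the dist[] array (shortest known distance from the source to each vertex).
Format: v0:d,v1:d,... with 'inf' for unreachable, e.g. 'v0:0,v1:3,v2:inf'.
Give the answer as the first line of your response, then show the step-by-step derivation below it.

v0:inf,v1:16,v2:inf,v3:33,v4:0,v5:inf

step 1: dist = v0:inf,v1:16,v2:inf,v3:inf,v4:0,v5:inf
step 2: dist = v0:inf,v1:16,v2:inf,v3:33,v4:0,v5:inf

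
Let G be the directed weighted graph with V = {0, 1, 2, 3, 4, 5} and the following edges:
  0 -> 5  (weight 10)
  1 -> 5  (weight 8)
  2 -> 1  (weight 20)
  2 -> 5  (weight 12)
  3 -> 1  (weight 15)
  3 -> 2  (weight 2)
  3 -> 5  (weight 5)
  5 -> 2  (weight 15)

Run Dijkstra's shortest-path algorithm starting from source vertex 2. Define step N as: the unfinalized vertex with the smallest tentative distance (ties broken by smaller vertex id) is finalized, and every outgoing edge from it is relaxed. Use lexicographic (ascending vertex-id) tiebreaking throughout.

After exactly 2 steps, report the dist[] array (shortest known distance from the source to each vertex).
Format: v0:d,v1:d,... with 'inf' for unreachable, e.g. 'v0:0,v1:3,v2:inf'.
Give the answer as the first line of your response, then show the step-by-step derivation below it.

v0:inf,v1:20,v2:0,v3:inf,v4:inf,v5:12

step 1: dist = v0:inf,v1:20,v2:0,v3:inf,v4:inf,v5:12
step 2: dist = v0:inf,v1:20,v2:0,v3:inf,v4:inf,v5:12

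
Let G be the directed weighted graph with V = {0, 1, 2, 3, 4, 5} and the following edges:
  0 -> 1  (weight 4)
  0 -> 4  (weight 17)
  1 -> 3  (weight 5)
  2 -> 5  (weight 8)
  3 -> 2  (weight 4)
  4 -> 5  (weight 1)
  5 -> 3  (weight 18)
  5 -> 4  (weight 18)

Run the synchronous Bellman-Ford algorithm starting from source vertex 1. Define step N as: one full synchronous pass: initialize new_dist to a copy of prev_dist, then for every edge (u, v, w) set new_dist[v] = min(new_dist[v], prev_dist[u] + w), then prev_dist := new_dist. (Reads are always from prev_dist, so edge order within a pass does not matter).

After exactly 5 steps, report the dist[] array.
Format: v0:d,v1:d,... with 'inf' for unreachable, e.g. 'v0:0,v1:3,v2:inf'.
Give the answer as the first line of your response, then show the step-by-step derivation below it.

v0:inf,v1:0,v2:9,v3:5,v4:35,v5:17

step 1: dist = v0:inf,v1:0,v2:inf,v3:5,v4:inf,v5:inf
step 2: dist = v0:inf,v1:0,v2:9,v3:5,v4:inf,v5:inf
step 3: dist = v0:inf,v1:0,v2:9,v3:5,v4:inf,v5:17
step 4: dist = v0:inf,v1:0,v2:9,v3:5,v4:35,v5:17
step 5: dist = v0:inf,v1:0,v2:9,v3:5,v4:35,v5:17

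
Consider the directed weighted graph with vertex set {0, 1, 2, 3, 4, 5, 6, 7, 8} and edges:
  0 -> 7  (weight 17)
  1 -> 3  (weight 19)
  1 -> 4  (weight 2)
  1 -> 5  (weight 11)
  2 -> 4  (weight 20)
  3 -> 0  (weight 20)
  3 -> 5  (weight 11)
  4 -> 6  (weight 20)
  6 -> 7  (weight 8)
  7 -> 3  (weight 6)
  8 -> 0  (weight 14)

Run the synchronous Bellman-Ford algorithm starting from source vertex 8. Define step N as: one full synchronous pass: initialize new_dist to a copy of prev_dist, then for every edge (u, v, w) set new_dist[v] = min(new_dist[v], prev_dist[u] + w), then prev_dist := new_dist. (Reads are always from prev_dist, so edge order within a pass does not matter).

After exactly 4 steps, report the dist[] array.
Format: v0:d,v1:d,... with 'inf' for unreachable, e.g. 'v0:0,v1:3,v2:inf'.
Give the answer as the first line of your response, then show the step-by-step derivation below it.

v0:14,v1:inf,v2:inf,v3:37,v4:inf,v5:48,v6:inf,v7:31,v8:0

step 1: dist = v0:14,v1:inf,v2:inf,v3:inf,v4:inf,v5:inf,v6:inf,v7:inf,v8:0
step 2: dist = v0:14,v1:inf,v2:inf,v3:inf,v4:inf,v5:inf,v6:inf,v7:31,v8:0
step 3: dist = v0:14,v1:inf,v2:inf,v3:37,v4:inf,v5:inf,v6:inf,v7:31,v8:0
step 4: dist = v0:14,v1:inf,v2:inf,v3:37,v4:inf,v5:48,v6:inf,v7:31,v8:0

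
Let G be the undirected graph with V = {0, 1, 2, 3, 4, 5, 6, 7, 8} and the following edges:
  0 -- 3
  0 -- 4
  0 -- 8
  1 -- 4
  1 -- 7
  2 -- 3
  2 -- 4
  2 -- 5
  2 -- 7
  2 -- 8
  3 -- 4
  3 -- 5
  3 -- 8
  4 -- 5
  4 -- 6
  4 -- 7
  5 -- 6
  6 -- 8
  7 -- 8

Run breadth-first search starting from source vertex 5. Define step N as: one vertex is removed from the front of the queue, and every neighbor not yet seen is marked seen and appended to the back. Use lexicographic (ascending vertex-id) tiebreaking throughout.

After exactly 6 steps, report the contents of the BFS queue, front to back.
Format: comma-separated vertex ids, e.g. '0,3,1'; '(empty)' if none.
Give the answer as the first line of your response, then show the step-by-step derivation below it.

8,0,1

step 1: dequeue 5; queue=[2,3,4,6]; order=5
step 2: dequeue 2; queue=[3,4,6,7,8]; order=5,2
step 3: dequeue 3; queue=[4,6,7,8,0]; order=5,2,3
step 4: dequeue 4; queue=[6,7,8,0,1]; order=5,2,3,4
step 5: dequeue 6; queue=[7,8,0,1]; order=5,2,3,4,6
step 6: dequeue 7; queue=[8,0,1]; order=5,2,3,4,6,7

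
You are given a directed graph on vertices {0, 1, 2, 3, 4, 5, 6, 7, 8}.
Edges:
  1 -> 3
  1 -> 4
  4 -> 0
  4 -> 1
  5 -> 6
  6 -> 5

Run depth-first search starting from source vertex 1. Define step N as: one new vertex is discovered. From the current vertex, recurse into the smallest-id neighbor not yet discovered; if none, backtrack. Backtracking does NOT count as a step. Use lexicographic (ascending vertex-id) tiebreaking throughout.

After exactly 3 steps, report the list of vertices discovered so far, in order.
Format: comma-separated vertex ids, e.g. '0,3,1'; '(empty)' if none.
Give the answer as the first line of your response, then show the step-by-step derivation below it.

1,3,4

step 1: discover 1; path=1; order=1
step 2: discover 3; path=1>3; order=1,3
step 3: discover 4; path=1>4; order=1,3,4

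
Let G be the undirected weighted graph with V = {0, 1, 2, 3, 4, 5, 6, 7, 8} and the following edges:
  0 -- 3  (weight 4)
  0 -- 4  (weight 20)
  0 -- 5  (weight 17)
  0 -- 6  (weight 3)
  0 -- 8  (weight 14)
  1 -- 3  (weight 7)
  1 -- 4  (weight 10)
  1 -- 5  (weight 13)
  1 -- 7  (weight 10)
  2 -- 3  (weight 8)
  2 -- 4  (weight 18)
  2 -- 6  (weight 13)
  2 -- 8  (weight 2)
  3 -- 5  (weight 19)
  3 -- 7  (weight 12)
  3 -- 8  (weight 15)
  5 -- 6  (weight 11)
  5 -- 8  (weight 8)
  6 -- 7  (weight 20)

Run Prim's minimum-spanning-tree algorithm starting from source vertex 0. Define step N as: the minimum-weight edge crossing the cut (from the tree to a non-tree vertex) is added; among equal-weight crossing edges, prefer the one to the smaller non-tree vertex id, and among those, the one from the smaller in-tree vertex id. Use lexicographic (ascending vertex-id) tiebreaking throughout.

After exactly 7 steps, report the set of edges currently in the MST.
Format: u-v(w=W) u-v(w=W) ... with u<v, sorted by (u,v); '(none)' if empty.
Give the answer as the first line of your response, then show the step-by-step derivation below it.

0-3(w=4) 0-6(w=3) 1-3(w=7) 1-4(w=10) 2-3(w=8) 2-8(w=2) 5-8(w=8)

step 1: add edge 0-6 (w=3); MST = {0-6(w=3)}
step 2: add edge 0-3 (w=4); MST = {0-3(w=4) 0-6(w=3)}
step 3: add edge 1-3 (w=7); MST = {0-3(w=4) 0-6(w=3) 1-3(w=7)}
step 4: add edge 2-3 (w=8); MST = {0-3(w=4) 0-6(w=3) 1-3(w=7) 2-3(w=8)}
step 5: add edge 2-8 (w=2); MST = {0-3(w=4) 0-6(w=3) 1-3(w=7) 2-3(w=8) 2-8(w=2)}
step 6: add edge 5-8 (w=8); MST = {0-3(w=4) 0-6(w=3) 1-3(w=7) 2-3(w=8) 2-8(w=2) 5-8(w=8)}
step 7: add edge 1-4 (w=10); MST = {0-3(w=4) 0-6(w=3) 1-3(w=7) 1-4(w=10) 2-3(w=8) 2-8(w=2) 5-8(w=8)}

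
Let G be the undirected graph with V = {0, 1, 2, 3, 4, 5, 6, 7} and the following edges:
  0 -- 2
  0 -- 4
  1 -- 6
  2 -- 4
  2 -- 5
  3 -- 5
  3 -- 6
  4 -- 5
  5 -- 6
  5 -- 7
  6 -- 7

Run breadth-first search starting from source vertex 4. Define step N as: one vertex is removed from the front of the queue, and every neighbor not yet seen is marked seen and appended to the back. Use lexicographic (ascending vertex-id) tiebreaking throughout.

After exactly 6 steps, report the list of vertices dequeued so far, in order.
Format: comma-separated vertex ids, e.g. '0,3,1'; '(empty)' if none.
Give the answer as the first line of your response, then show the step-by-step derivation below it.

4,0,2,5,3,6

step 1: dequeue 4; queue=[0,2,5]; order=4
step 2: dequeue 0; queue=[2,5]; order=4,0
step 3: dequeue 2; queue=[5]; order=4,0,2
step 4: dequeue 5; queue=[3,6,7]; order=4,0,2,5
step 5: dequeue 3; queue=[6,7]; order=4,0,2,5,3
step 6: dequeue 6; queue=[7,1]; order=4,0,2,5,3,6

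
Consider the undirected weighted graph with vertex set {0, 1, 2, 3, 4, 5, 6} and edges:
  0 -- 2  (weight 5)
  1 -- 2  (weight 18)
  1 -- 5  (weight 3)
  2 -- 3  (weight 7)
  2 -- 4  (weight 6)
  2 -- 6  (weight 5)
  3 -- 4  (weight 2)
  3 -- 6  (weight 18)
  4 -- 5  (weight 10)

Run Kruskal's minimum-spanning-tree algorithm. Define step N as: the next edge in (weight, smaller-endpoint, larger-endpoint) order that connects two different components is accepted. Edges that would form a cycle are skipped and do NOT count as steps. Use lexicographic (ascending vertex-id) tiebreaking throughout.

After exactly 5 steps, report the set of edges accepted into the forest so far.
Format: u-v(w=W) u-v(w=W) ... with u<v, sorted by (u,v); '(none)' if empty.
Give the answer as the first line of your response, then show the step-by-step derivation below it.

0-2(w=5) 1-5(w=3) 2-4(w=6) 2-6(w=5) 3-4(w=2)

step 1: add edge 3-4 (w=2); MST = {3-4(w=2)}
step 2: add edge 1-5 (w=3); MST = {1-5(w=3) 3-4(w=2)}
step 3: add edge 0-2 (w=5); MST = {0-2(w=5) 1-5(w=3) 3-4(w=2)}
step 4: add edge 2-6 (w=5); MST = {0-2(w=5) 1-5(w=3) 2-6(w=5) 3-4(w=2)}
step 5: add edge 2-4 (w=6); MST = {0-2(w=5) 1-5(w=3) 2-4(w=6) 2-6(w=5) 3-4(w=2)}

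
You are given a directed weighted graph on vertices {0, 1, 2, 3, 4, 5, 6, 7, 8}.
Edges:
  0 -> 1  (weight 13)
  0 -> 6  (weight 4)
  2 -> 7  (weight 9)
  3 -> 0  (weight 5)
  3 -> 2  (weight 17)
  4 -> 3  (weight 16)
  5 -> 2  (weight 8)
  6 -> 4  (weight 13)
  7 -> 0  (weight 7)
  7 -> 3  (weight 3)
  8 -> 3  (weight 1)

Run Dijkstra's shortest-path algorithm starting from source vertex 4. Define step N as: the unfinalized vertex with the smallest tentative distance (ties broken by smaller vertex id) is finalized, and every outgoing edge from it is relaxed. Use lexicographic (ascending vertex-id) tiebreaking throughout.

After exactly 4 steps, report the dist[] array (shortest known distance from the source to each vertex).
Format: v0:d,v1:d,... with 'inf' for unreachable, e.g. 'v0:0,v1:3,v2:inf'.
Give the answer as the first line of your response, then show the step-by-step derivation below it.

v0:21,v1:34,v2:33,v3:16,v4:0,v5:inf,v6:25,v7:inf,v8:inf

step 1: dist = v0:inf,v1:inf,v2:inf,v3:16,v4:0,v5:inf,v6:inf,v7:inf,v8:inf
step 2: dist = v0:21,v1:inf,v2:33,v3:16,v4:0,v5:inf,v6:inf,v7:inf,v8:inf
step 3: dist = v0:21,v1:34,v2:33,v3:16,v4:0,v5:inf,v6:25,v7:inf,v8:inf
step 4: dist = v0:21,v1:34,v2:33,v3:16,v4:0,v5:inf,v6:25,v7:inf,v8:inf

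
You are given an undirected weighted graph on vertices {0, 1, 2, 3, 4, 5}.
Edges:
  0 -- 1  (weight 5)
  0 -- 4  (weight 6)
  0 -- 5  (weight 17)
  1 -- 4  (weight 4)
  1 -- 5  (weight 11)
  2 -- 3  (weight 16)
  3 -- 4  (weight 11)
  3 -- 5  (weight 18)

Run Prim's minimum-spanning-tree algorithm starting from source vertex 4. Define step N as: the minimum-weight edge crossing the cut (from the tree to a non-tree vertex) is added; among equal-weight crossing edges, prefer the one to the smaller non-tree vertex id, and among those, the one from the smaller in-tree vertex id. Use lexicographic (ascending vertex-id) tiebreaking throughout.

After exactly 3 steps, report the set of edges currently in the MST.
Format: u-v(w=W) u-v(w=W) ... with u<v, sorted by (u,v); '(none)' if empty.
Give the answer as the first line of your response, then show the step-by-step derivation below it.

0-1(w=5) 1-4(w=4) 3-4(w=11)

step 1: add edge 1-4 (w=4); MST = {1-4(w=4)}
step 2: add edge 0-1 (w=5); MST = {0-1(w=5) 1-4(w=4)}
step 3: add edge 3-4 (w=11); MST = {0-1(w=5) 1-4(w=4) 3-4(w=11)}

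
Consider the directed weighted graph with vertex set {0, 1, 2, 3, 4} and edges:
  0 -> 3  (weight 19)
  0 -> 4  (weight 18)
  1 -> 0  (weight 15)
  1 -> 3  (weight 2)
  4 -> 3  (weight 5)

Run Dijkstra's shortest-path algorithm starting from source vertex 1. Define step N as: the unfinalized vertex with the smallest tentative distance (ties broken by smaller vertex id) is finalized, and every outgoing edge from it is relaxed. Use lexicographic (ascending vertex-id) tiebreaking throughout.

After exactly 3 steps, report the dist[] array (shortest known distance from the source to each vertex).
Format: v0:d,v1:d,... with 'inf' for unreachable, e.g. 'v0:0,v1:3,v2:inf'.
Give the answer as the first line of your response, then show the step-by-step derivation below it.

v0:15,v1:0,v2:inf,v3:2,v4:33

step 1: dist = v0:15,v1:0,v2:inf,v3:2,v4:inf
step 2: dist = v0:15,v1:0,v2:inf,v3:2,v4:inf
step 3: dist = v0:15,v1:0,v2:inf,v3:2,v4:33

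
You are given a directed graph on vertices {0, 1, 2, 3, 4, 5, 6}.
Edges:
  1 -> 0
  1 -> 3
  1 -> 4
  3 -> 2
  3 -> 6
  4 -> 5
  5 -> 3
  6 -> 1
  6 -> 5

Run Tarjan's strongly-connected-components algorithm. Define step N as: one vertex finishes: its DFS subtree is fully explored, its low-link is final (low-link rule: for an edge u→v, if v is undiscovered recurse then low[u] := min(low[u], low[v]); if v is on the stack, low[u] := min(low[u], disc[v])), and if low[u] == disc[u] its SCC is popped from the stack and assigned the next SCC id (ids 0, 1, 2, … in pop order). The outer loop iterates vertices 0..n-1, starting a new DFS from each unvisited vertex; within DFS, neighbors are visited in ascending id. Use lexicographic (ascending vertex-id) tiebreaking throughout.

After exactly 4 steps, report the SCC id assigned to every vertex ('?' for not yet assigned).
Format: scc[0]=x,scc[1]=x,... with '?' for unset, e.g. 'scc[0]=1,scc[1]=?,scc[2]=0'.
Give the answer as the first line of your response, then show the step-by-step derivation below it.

scc[0]=0,scc[1]=?,scc[2]=1,scc[3]=?,scc[4]=?,scc[5]=?,scc[6]=?

step 1: low=(low[0]=0,low[1]=?,low[2]=?,low[3]=?,low[4]=?,low[5]=?,low[6]=?); scc=(scc[0]=0,scc[1]=?,scc[2]=?,scc[3]=?,scc[4]=?,scc[5]=?,scc[6]=?)
step 2: low=(low[0]=0,low[1]=1,low[2]=3,low[3]=2,low[4]=?,low[5]=?,low[6]=?); scc=(scc[0]=0,scc[1]=?,scc[2]=1,scc[3]=?,scc[4]=?,scc[5]=?,scc[6]=?)
step 3: low=(low[0]=0,low[1]=1,low[2]=3,low[3]=2,low[4]=?,low[5]=2,low[6]=1); scc=(scc[0]=0,scc[1]=?,scc[2]=1,scc[3]=?,scc[4]=?,scc[5]=?,scc[6]=?)
step 4: low=(low[0]=0,low[1]=1,low[2]=3,low[3]=2,low[4]=?,low[5]=2,low[6]=1); scc=(scc[0]=0,scc[1]=?,scc[2]=1,scc[3]=?,scc[4]=?,scc[5]=?,scc[6]=?)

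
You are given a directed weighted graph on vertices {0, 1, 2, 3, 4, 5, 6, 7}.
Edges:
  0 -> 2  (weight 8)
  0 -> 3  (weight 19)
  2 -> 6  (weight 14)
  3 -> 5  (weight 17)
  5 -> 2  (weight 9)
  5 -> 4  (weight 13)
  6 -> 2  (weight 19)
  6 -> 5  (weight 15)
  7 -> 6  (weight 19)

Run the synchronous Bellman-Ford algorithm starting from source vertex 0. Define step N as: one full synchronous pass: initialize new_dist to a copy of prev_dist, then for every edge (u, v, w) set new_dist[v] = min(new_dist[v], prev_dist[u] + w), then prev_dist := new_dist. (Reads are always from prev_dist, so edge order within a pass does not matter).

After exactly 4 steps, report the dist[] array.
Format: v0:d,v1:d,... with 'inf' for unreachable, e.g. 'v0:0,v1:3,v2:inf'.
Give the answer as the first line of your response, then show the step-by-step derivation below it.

v0:0,v1:inf,v2:8,v3:19,v4:49,v5:36,v6:22,v7:inf

step 1: dist = v0:0,v1:inf,v2:8,v3:19,v4:inf,v5:inf,v6:inf,v7:inf
step 2: dist = v0:0,v1:inf,v2:8,v3:19,v4:inf,v5:36,v6:22,v7:inf
step 3: dist = v0:0,v1:inf,v2:8,v3:19,v4:49,v5:36,v6:22,v7:inf
step 4: dist = v0:0,v1:inf,v2:8,v3:19,v4:49,v5:36,v6:22,v7:inf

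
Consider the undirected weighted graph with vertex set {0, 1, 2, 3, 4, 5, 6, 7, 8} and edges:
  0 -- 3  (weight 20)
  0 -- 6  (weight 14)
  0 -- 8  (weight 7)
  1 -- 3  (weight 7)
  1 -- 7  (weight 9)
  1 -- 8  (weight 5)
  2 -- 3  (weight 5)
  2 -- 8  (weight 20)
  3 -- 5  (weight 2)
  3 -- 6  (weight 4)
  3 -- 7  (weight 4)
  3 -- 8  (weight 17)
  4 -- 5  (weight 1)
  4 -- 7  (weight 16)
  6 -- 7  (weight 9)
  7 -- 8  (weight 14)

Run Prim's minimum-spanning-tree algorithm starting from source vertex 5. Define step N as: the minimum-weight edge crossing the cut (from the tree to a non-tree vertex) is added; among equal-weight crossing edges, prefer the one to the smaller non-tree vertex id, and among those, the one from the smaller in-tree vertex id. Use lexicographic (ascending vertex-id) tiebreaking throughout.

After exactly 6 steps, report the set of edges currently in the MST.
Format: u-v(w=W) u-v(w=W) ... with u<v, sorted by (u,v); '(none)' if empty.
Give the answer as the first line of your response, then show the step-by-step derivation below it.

1-3(w=7) 2-3(w=5) 3-5(w=2) 3-6(w=4) 3-7(w=4) 4-5(w=1)

step 1: add edge 4-5 (w=1); MST = {4-5(w=1)}
step 2: add edge 3-5 (w=2); MST = {3-5(w=2) 4-5(w=1)}
step 3: add edge 3-6 (w=4); MST = {3-5(w=2) 3-6(w=4) 4-5(w=1)}
step 4: add edge 3-7 (w=4); MST = {3-5(w=2) 3-6(w=4) 3-7(w=4) 4-5(w=1)}
step 5: add edge 2-3 (w=5); MST = {2-3(w=5) 3-5(w=2) 3-6(w=4) 3-7(w=4) 4-5(w=1)}
step 6: add edge 1-3 (w=7); MST = {1-3(w=7) 2-3(w=5) 3-5(w=2) 3-6(w=4) 3-7(w=4) 4-5(w=1)}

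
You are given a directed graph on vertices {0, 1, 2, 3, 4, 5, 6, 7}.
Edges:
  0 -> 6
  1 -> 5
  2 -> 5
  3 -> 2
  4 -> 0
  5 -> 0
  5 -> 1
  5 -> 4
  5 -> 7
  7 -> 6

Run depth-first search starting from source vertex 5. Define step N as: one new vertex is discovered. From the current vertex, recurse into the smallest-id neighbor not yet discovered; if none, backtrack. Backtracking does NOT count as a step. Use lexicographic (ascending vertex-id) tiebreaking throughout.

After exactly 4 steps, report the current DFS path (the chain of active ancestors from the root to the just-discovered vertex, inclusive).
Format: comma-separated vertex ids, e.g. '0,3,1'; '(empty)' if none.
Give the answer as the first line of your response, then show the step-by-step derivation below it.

5,1

step 1: discover 5; path=5; order=5
step 2: discover 0; path=5>0; order=5,0
step 3: discover 6; path=5>0>6; order=5,0,6
step 4: discover 1; path=5>1; order=5,0,6,1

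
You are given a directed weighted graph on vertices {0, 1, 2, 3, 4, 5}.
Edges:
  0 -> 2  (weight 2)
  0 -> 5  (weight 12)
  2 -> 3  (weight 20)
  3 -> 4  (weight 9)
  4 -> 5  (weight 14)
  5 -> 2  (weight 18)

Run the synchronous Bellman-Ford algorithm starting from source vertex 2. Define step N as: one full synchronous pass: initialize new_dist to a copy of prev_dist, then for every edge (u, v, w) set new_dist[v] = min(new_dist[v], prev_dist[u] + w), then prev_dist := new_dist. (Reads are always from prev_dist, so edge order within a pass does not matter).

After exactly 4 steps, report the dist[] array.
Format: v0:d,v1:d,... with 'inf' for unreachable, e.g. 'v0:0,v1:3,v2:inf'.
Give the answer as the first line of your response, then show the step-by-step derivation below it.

v0:inf,v1:inf,v2:0,v3:20,v4:29,v5:43

step 1: dist = v0:inf,v1:inf,v2:0,v3:20,v4:inf,v5:inf
step 2: dist = v0:inf,v1:inf,v2:0,v3:20,v4:29,v5:inf
step 3: dist = v0:inf,v1:inf,v2:0,v3:20,v4:29,v5:43
step 4: dist = v0:inf,v1:inf,v2:0,v3:20,v4:29,v5:43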